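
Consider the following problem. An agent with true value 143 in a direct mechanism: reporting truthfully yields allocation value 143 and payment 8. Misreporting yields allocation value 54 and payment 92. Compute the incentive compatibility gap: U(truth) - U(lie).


Step 1: U(truth) = value - payment = 143 - 8 = 135
Step 2: U(lie) = allocation - payment = 54 - 92 = -38
Step 3: IC gap = 135 - (-38) = 173

173


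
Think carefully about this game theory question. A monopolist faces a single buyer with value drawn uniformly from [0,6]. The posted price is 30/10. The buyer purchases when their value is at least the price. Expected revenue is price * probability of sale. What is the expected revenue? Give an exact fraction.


Step 1: Posted price r = 3, value support [0,6]
Step 2: P(v >= r) = (6 - 3)/6 = 1/2
Step 3: Expected revenue = r * P(v >= r) = 3 * 1/2
Step 4: Revenue = 3/2

3/2


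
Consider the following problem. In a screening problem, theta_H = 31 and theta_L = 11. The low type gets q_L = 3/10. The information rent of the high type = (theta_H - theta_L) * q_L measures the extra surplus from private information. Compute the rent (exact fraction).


Step 1: theta_H - theta_L = 31 - 11 = 20
Step 2: Information rent = (theta_H - theta_L) * q_L
Step 3: = 20 * 3/10
Step 4: = 6

6


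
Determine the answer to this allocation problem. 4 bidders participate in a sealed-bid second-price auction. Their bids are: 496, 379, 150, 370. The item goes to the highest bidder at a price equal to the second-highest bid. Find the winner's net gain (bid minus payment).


Step 1: Sort bids in descending order: 496, 379, 370, 150
Step 2: The winning bid is the highest: 496
Step 3: The payment equals the second-highest bid: 379
Step 4: Surplus = winner's bid - payment = 496 - 379 = 117

117


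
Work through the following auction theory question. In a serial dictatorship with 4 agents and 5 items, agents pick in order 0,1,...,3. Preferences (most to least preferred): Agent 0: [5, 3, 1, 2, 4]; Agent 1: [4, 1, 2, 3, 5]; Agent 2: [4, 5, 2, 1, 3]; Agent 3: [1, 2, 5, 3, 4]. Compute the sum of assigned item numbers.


Step 1: Agent 0 picks item 5
Step 2: Agent 1 picks item 4
Step 3: Agent 2 picks item 2
Step 4: Agent 3 picks item 1
Step 5: Sum = 5 + 4 + 2 + 1 = 12

12


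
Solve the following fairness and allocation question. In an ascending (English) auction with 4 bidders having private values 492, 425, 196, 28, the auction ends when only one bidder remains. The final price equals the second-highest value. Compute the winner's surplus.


Step 1: Identify the highest value: 492
Step 2: Identify the second-highest value: 425
Step 3: The final price = second-highest value = 425
Step 4: Surplus = 492 - 425 = 67

67


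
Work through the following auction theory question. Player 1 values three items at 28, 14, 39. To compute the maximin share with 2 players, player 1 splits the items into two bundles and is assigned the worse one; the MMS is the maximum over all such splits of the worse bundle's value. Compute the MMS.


Step 1: Item values = 28, 14, 39
Step 2: Enumerate all 2-bundle partitions and take the smaller bundle:
  Partition 1: {28} vs {14,39} -> bundles 28, 53; min = 28
  Partition 2: {14} vs {28,39} -> bundles 14, 67; min = 14
  Partition 3: {39} vs {28,14} -> bundles 39, 42; min = 39
Step 3: MMS = max(28, 14, 39) = 39

39


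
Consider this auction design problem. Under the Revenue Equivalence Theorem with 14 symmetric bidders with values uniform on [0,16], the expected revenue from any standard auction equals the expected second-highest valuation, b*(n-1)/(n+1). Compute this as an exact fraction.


Step 1: By Revenue Equivalence, expected revenue = b*(n-1)/(n+1)
Step 2: Substituting n = 14, b = 16
Step 3: Revenue = 16*(14-1)/(14+1) = 16*13/15
Step 4: Revenue = 208/15

208/15


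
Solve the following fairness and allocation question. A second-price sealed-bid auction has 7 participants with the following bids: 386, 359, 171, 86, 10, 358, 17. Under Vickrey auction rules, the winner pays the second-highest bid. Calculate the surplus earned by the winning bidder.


Step 1: Sort bids in descending order: 386, 359, 358, 171, 86, 17, 10
Step 2: The winning bid is the highest: 386
Step 3: The payment equals the second-highest bid: 359
Step 4: Surplus = winner's bid - payment = 386 - 359 = 27

27


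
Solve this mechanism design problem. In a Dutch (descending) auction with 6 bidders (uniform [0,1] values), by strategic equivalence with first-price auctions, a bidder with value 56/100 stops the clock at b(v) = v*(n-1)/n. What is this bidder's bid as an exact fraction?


Step 1: Dutch auctions are strategically equivalent to first-price auctions
Step 2: The equilibrium bid is b(v) = v*(n-1)/n
Step 3: b = 14/25 * 5/6
Step 4: b = 7/15

7/15


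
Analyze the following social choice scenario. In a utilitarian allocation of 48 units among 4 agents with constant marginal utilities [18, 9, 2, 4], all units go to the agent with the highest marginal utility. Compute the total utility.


Step 1: The marginal utilities are [18, 9, 2, 4]
Step 2: The highest marginal utility is 18
Step 3: All 48 units go to that agent
Step 4: Total utility = 18 * 48 = 864

864


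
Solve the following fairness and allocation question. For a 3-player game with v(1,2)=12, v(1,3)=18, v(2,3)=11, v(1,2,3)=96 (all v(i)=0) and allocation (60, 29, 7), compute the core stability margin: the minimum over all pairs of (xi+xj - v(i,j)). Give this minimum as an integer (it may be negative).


Step 1: Slack for coalition (1,2): x1+x2 - v12 = 89 - 12 = 77
Step 2: Slack for coalition (1,3): x1+x3 - v13 = 67 - 18 = 49
Step 3: Slack for coalition (2,3): x2+x3 - v23 = 36 - 11 = 25
Step 4: Minimum slack = min(77, 49, 25) = 25, attained by (2,3); no pair can gain by deviating, so the allocation is in the core

25


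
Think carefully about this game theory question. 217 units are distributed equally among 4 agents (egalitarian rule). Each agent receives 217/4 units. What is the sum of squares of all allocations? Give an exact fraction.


Step 1: Each agent's share = 217/4
Step 2: Square of each share = (217/4)^2 = 47089/16
Step 3: Sum of squares = 4 * 47089/16 = 47089/4

47089/4


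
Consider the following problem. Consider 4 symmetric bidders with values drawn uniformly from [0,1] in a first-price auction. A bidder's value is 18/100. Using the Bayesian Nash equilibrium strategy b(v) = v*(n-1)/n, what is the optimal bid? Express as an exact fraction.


Step 1: The symmetric BNE bidding function is b(v) = v * (n-1) / n
Step 2: Substitute v = 9/50 and n = 4
Step 3: b = 9/50 * 3/4
Step 4: b = 27/200

27/200


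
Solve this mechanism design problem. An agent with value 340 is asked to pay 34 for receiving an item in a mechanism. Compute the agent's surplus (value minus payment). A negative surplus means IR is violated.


Step 1: Surplus = value - payment = 340 - 34 = 306
Step 2: IR is satisfied (surplus >= 0)

306


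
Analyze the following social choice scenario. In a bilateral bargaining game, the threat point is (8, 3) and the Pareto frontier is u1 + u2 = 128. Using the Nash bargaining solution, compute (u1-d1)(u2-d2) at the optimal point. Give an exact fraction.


Step 1: The Nash solution splits surplus symmetrically above the disagreement point
Step 2: u1 = (total + d1 - d2)/2 = (128 + 8 - 3)/2 = 133/2
Step 3: u2 = (total - d1 + d2)/2 = (128 - 8 + 3)/2 = 123/2
Step 4: Nash product = (133/2 - 8) * (123/2 - 3)
Step 5: = 117/2 * 117/2 = 13689/4

13689/4


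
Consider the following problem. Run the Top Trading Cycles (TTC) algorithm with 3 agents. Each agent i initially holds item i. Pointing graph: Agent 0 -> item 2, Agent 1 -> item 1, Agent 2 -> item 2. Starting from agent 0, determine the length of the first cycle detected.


Step 1: Trace the pointer graph from agent 0: 0 -> 2 -> 2
Step 2: A cycle is detected when we revisit agent 2
Step 3: The cycle is: 2 -> 2
Step 4: Cycle length = 1

1


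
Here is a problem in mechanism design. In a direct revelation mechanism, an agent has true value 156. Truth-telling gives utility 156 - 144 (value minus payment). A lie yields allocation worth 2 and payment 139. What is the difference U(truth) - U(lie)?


Step 1: U(truth) = value - payment = 156 - 144 = 12
Step 2: U(lie) = allocation - payment = 2 - 139 = -137
Step 3: IC gap = 12 - (-137) = 149

149


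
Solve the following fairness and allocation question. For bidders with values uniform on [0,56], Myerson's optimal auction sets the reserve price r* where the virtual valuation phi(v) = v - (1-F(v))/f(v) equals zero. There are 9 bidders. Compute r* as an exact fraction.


Step 1: For U[0,56], F(v) = v/56 and f(v) = 1/56
Step 2: phi(v) = v - (1 - v/56)/(1/56) = v - (56 - v) = 2v - 56
Step 3: Set phi(r*) = 0: 2r* - 56 = 0
Step 4: r* = 56/2 = 28 (the number of bidders n = 9 does not enter)

28


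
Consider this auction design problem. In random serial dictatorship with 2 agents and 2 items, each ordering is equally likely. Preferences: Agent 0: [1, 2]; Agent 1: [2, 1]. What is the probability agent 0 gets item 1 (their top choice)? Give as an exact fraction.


Step 1: Agent 0 wants item 1
Step 2: There are 2 possible orderings of agents
Step 3: In 2 orderings, agent 0 gets item 1
Step 4: Probability = 2/2 = 1

1


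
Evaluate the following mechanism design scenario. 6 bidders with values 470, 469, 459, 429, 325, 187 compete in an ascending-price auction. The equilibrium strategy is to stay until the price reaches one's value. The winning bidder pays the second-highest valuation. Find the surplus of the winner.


Step 1: Identify the highest value: 470
Step 2: Identify the second-highest value: 469
Step 3: The final price = second-highest value = 469
Step 4: Surplus = 470 - 469 = 1

1


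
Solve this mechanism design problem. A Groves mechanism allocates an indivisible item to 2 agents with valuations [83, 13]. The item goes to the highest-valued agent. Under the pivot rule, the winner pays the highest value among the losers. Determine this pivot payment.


Step 1: The efficient winner is agent 0 with value 83
Step 2: Other agents' values: [13]
Step 3: Pivot payment = max(others) = 13
Step 4: The winner pays 13

13


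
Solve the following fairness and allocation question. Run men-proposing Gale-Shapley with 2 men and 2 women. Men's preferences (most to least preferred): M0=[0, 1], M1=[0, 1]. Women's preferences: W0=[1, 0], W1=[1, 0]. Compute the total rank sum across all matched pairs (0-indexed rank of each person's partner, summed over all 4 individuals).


Step 1: Run Gale-Shapley (men propose, women hold best offer):
  M0 proposes to W0; she accepts
  M1 proposes to W0; she switches from M0
  M0 proposes to W1; she accepts
Step 2: Final matching: W0-M1, W1-M0
Step 3: 0-indexed ranks (man's rank of his match, then woman's): 0 + 0 + 1 + 1
Step 4: Total rank sum = 2

2


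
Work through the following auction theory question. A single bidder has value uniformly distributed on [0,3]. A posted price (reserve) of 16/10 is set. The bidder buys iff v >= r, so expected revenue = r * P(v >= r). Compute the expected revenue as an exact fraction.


Step 1: Posted price r = 8/5, value support [0,3]
Step 2: P(v >= r) = (3 - 8/5)/3 = 7/15
Step 3: Expected revenue = r * P(v >= r) = 8/5 * 7/15
Step 4: Revenue = 56/75

56/75


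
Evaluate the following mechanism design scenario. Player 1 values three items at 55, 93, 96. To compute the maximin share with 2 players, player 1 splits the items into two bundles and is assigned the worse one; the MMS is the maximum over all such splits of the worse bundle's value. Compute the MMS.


Step 1: Item values = 55, 93, 96
Step 2: Enumerate all 2-bundle partitions and take the smaller bundle:
  Partition 1: {55} vs {93,96} -> bundles 55, 189; min = 55
  Partition 2: {93} vs {55,96} -> bundles 93, 151; min = 93
  Partition 3: {96} vs {55,93} -> bundles 96, 148; min = 96
Step 3: MMS = max(55, 93, 96) = 96

96


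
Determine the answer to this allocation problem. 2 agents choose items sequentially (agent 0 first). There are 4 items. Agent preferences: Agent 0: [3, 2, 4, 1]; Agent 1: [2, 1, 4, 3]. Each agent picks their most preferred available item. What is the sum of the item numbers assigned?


Step 1: Agent 0 picks item 3
Step 2: Agent 1 picks item 2
Step 3: Sum = 3 + 2 = 5

5


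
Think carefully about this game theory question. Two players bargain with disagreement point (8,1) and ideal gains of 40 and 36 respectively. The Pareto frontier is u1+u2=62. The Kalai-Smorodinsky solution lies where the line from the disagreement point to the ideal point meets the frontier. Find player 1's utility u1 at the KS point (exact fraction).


Step 1: At the KS point, (u1-d1)/r1 = (u2-d2)/r2 = t and u1+u2 = 62
Step 2: u1 = d1 + r1*t and u2 = d2 + r2*t, so (d1 + r1*t) + (d2 + r2*t) = 62
Step 3: t = (62 - 8 - 1)/(40 + 36) = 53/76
Step 4: u1 = d1 + r1*t = 8 + 40 * 53/76 = 682/19
Step 5: (Check: u2 = d2 + r2*t = 496/19; u1+u2 = 682/19 + 496/19 = 62, on the frontier.)

682/19


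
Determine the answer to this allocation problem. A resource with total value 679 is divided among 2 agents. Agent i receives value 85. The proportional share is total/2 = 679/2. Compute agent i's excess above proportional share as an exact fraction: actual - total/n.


Step 1: Proportional share = 679/2
Step 2: Agent's actual allocation = 85
Step 3: Excess = 85 - 679/2 = -509/2

-509/2


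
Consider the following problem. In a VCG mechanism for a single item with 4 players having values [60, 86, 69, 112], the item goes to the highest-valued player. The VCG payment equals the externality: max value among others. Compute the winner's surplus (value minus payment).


Step 1: The winner is the agent with the highest value: agent 3 with value 112
Step 2: Values of other agents: [60, 86, 69]
Step 3: VCG payment = max of others' values = 86
Step 4: Surplus = 112 - 86 = 26

26


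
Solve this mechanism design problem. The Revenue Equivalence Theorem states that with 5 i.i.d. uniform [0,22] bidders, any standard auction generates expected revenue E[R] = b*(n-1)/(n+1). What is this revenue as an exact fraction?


Step 1: By Revenue Equivalence, expected revenue = b*(n-1)/(n+1)
Step 2: Substituting n = 5, b = 22
Step 3: Revenue = 22*(5-1)/(5+1) = 22*4/6
Step 4: Revenue = 88/6 = 44/3

44/3


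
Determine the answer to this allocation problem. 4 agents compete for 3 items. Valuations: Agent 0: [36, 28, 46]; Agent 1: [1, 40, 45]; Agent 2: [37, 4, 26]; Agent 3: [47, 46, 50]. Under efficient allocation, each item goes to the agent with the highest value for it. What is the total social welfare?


Step 1: For each item, find the maximum value among all agents.
Step 2: Item 0 -> Agent 3 (value 47)
Step 3: Item 1 -> Agent 3 (value 46)
Step 4: Item 2 -> Agent 3 (value 50)
Step 5: Total welfare = 47 + 46 + 50 = 143

143


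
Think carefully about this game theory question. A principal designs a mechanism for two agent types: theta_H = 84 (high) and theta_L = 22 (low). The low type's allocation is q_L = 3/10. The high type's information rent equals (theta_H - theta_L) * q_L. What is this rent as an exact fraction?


Step 1: theta_H - theta_L = 84 - 22 = 62
Step 2: Information rent = (theta_H - theta_L) * q_L
Step 3: = 62 * 3/10
Step 4: = 93/5

93/5


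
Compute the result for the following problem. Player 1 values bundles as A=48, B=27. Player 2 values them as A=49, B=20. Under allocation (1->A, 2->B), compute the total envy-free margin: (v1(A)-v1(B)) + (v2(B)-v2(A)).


Step 1: Player 1's margin = v1(A) - v1(B) = 48 - 27 = 21
Step 2: Player 2's margin = v2(B) - v2(A) = 20 - 49 = -29
Step 3: Total margin = 21 + -29 = -8

-8


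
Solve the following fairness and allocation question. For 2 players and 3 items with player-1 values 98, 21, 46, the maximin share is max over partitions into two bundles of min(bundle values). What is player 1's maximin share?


Step 1: Item values = 98, 21, 46
Step 2: Enumerate all 2-bundle partitions and take the smaller bundle:
  Partition 1: {98} vs {21,46} -> bundles 98, 67; min = 67
  Partition 2: {21} vs {98,46} -> bundles 21, 144; min = 21
  Partition 3: {46} vs {98,21} -> bundles 46, 119; min = 46
Step 3: MMS = max(67, 21, 46) = 67

67


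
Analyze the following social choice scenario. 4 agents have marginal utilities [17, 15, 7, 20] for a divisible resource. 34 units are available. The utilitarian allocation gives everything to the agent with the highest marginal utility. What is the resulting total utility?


Step 1: The marginal utilities are [17, 15, 7, 20]
Step 2: The highest marginal utility is 20
Step 3: All 34 units go to that agent
Step 4: Total utility = 20 * 34 = 680

680


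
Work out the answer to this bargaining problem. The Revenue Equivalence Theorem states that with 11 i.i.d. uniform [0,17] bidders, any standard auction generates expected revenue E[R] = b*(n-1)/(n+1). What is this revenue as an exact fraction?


Step 1: By Revenue Equivalence, expected revenue = b*(n-1)/(n+1)
Step 2: Substituting n = 11, b = 17
Step 3: Revenue = 17*(11-1)/(11+1) = 17*10/12
Step 4: Revenue = 170/12 = 85/6

85/6


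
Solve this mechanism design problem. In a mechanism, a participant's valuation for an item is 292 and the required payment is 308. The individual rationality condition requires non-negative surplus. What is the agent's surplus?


Step 1: Surplus = value - payment = 292 - 308 = -16
Step 2: IR is violated (surplus < 0)

-16


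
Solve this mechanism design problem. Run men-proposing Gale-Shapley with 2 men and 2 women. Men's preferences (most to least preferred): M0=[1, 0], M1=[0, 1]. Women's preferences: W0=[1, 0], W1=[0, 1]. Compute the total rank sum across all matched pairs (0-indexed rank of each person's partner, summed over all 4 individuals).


Step 1: Run Gale-Shapley (men propose, women hold best offer):
  M0 proposes to W1; she accepts
  M1 proposes to W0; she accepts
Step 2: Final matching: W0-M1, W1-M0
Step 3: 0-indexed ranks (man's rank of his match, then woman's): 0 + 0 + 0 + 0
Step 4: Total rank sum = 0

0


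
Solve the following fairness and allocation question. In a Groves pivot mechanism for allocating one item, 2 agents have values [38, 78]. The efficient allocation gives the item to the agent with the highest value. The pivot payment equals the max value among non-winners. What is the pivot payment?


Step 1: The efficient winner is agent 1 with value 78
Step 2: Other agents' values: [38]
Step 3: Pivot payment = max(others) = 38
Step 4: The winner pays 38

38


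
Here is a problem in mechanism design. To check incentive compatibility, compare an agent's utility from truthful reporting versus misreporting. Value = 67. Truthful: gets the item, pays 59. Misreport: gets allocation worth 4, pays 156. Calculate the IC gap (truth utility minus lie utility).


Step 1: U(truth) = value - payment = 67 - 59 = 8
Step 2: U(lie) = allocation - payment = 4 - 156 = -152
Step 3: IC gap = 8 - (-152) = 160

160


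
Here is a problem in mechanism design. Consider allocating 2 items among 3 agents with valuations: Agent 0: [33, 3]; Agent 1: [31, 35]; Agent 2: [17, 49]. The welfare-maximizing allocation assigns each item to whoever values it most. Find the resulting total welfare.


Step 1: For each item, find the maximum value among all agents.
Step 2: Item 0 -> Agent 0 (value 33)
Step 3: Item 1 -> Agent 2 (value 49)
Step 4: Total welfare = 33 + 49 = 82

82


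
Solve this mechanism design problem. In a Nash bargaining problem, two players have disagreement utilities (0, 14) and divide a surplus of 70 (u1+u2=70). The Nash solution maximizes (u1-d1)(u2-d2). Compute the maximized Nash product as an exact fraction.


Step 1: The Nash solution splits surplus symmetrically above the disagreement point
Step 2: u1 = (total + d1 - d2)/2 = (70 + 0 - 14)/2 = 28
Step 3: u2 = (total - d1 + d2)/2 = (70 - 0 + 14)/2 = 42
Step 4: Nash product = (28 - 0) * (42 - 14)
Step 5: = 28 * 28 = 784

784


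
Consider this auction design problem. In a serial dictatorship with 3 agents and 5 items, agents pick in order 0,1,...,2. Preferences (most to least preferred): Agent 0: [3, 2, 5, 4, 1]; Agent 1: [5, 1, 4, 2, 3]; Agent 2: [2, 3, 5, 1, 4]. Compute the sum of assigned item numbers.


Step 1: Agent 0 picks item 3
Step 2: Agent 1 picks item 5
Step 3: Agent 2 picks item 2
Step 4: Sum = 3 + 5 + 2 = 10

10


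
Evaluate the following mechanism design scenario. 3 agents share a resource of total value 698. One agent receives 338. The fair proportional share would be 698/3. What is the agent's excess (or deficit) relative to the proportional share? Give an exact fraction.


Step 1: Proportional share = 698/3
Step 2: Agent's actual allocation = 338
Step 3: Excess = 338 - 698/3 = 316/3

316/3


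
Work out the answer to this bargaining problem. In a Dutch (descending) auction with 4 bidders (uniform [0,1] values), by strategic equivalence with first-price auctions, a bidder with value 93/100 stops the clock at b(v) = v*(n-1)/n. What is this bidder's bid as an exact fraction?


Step 1: Dutch auctions are strategically equivalent to first-price auctions
Step 2: The equilibrium bid is b(v) = v*(n-1)/n
Step 3: b = 93/100 * 3/4
Step 4: b = 279/400

279/400


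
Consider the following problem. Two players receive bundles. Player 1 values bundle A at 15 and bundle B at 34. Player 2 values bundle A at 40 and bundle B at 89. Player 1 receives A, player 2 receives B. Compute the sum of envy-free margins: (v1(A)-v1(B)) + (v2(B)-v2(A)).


Step 1: Player 1's margin = v1(A) - v1(B) = 15 - 34 = -19
Step 2: Player 2's margin = v2(B) - v2(A) = 89 - 40 = 49
Step 3: Total margin = -19 + 49 = 30

30


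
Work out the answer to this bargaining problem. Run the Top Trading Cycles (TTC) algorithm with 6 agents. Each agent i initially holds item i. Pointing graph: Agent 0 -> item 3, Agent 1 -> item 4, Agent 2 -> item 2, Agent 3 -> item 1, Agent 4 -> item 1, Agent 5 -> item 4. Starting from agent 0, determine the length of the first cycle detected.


Step 1: Trace the pointer graph from agent 0: 0 -> 3 -> 1 -> 4 -> 1
Step 2: A cycle is detected when we revisit agent 1
Step 3: The cycle is: 1 -> 4 -> 1
Step 4: Cycle length = 2

2


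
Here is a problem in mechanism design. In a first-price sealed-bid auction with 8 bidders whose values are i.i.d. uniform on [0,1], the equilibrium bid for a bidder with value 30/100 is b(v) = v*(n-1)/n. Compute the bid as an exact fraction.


Step 1: The symmetric BNE bidding function is b(v) = v * (n-1) / n
Step 2: Substitute v = 3/10 and n = 8
Step 3: b = 3/10 * 7/8
Step 4: b = 21/80

21/80


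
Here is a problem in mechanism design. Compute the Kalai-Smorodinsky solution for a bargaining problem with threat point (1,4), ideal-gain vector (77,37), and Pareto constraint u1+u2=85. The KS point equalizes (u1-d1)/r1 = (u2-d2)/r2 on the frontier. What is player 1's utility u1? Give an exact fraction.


Step 1: At the KS point, (u1-d1)/r1 = (u2-d2)/r2 = t and u1+u2 = 85
Step 2: u1 = d1 + r1*t and u2 = d2 + r2*t, so (d1 + r1*t) + (d2 + r2*t) = 85
Step 3: t = (85 - 1 - 4)/(77 + 37) = 80/114 = 40/57
Step 4: u1 = d1 + r1*t = 1 + 77 * 40/57 = 3137/57
Step 5: (Check: u2 = d2 + r2*t = 1708/57; u1+u2 = 3137/57 + 1708/57 = 85, on the frontier.)

3137/57


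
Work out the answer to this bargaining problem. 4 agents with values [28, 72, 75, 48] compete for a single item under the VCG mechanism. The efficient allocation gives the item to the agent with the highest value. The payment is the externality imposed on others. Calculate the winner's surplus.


Step 1: The winner is the agent with the highest value: agent 2 with value 75
Step 2: Values of other agents: [28, 72, 48]
Step 3: VCG payment = max of others' values = 72
Step 4: Surplus = 75 - 72 = 3

3


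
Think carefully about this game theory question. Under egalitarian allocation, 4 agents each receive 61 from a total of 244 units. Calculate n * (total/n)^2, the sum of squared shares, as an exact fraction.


Step 1: Each agent's share = 244/4 = 61
Step 2: Square of each share = (61)^2 = 3721
Step 3: Sum of squares = 4 * 3721 = 14884

14884


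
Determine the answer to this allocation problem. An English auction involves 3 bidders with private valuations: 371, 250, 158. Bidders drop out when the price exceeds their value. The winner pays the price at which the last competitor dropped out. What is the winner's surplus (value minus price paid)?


Step 1: Identify the highest value: 371
Step 2: Identify the second-highest value: 250
Step 3: The final price = second-highest value = 250
Step 4: Surplus = 371 - 250 = 121

121


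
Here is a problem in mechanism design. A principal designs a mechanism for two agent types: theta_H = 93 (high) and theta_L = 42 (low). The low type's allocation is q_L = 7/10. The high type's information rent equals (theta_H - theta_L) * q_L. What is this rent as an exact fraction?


Step 1: theta_H - theta_L = 93 - 42 = 51
Step 2: Information rent = (theta_H - theta_L) * q_L
Step 3: = 51 * 7/10
Step 4: = 357/10

357/10


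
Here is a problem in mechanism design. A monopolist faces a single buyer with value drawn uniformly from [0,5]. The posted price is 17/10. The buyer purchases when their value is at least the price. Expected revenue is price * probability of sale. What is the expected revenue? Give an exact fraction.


Step 1: Posted price r = 17/10, value support [0,5]
Step 2: P(v >= r) = (5 - 17/10)/5 = 33/50
Step 3: Expected revenue = r * P(v >= r) = 17/10 * 33/50
Step 4: Revenue = 561/500

561/500


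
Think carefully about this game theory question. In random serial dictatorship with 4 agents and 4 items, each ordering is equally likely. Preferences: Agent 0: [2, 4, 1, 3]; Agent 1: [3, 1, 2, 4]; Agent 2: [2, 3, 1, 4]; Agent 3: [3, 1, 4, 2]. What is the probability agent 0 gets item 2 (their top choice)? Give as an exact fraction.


Step 1: Agent 0 wants item 2
Step 2: There are 24 possible orderings of agents
Step 3: In 12 orderings, agent 0 gets item 2
Step 4: Probability = 12/24 = 1/2

1/2


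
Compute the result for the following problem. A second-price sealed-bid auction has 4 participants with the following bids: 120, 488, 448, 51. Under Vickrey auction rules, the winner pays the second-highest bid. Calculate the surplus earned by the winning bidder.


Step 1: Sort bids in descending order: 488, 448, 120, 51
Step 2: The winning bid is the highest: 488
Step 3: The payment equals the second-highest bid: 448
Step 4: Surplus = winner's bid - payment = 488 - 448 = 40

40


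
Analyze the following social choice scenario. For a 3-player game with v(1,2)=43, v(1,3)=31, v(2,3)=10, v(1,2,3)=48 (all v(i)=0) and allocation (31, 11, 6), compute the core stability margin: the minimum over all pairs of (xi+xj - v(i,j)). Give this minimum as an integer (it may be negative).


Step 1: Slack for coalition (1,2): x1+x2 - v12 = 42 - 43 = -1
Step 2: Slack for coalition (1,3): x1+x3 - v13 = 37 - 31 = 6
Step 3: Slack for coalition (2,3): x2+x3 - v23 = 17 - 10 = 7
Step 4: Minimum slack = min(-1, 6, 7) = -1, attained by (1,2); coalition (1,2) can block (slack < 0), so the allocation is not in the core

-1


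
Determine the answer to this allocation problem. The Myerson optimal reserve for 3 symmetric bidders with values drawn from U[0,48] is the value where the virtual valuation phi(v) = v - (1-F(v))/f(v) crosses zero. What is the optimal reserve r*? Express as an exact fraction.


Step 1: For U[0,48], F(v) = v/48 and f(v) = 1/48
Step 2: phi(v) = v - (1 - v/48)/(1/48) = v - (48 - v) = 2v - 48
Step 3: Set phi(r*) = 0: 2r* - 48 = 0
Step 4: r* = 48/2 = 24 (the number of bidders n = 3 does not enter)

24


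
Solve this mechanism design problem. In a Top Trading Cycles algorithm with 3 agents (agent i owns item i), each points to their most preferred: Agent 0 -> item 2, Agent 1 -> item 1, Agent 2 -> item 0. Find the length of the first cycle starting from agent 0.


Step 1: Trace the pointer graph from agent 0: 0 -> 2 -> 0
Step 2: A cycle is detected when we revisit agent 0
Step 3: The cycle is: 0 -> 2 -> 0
Step 4: Cycle length = 2

2


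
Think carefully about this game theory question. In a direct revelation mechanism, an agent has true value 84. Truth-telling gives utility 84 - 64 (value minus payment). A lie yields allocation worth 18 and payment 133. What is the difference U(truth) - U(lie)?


Step 1: U(truth) = value - payment = 84 - 64 = 20
Step 2: U(lie) = allocation - payment = 18 - 133 = -115
Step 3: IC gap = 20 - (-115) = 135

135


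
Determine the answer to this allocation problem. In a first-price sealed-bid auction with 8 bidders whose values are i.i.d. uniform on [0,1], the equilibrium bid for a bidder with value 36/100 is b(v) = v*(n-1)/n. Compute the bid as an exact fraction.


Step 1: The symmetric BNE bidding function is b(v) = v * (n-1) / n
Step 2: Substitute v = 9/25 and n = 8
Step 3: b = 9/25 * 7/8
Step 4: b = 63/200

63/200


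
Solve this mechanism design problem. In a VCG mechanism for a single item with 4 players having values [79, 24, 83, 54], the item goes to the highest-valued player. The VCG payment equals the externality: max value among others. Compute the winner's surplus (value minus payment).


Step 1: The winner is the agent with the highest value: agent 2 with value 83
Step 2: Values of other agents: [79, 24, 54]
Step 3: VCG payment = max of others' values = 79
Step 4: Surplus = 83 - 79 = 4

4


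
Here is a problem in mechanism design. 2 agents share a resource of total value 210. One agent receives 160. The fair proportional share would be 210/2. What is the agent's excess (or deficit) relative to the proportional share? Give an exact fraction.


Step 1: Proportional share = 210/2 = 105
Step 2: Agent's actual allocation = 160
Step 3: Excess = 160 - 105 = 55

55


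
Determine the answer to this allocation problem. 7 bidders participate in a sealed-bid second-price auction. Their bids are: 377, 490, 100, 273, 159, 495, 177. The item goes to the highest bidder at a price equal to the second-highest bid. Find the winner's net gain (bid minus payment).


Step 1: Sort bids in descending order: 495, 490, 377, 273, 177, 159, 100
Step 2: The winning bid is the highest: 495
Step 3: The payment equals the second-highest bid: 490
Step 4: Surplus = winner's bid - payment = 495 - 490 = 5

5


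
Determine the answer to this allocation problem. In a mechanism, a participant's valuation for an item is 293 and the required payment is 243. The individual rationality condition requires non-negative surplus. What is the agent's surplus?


Step 1: Surplus = value - payment = 293 - 243 = 50
Step 2: IR is satisfied (surplus >= 0)

50


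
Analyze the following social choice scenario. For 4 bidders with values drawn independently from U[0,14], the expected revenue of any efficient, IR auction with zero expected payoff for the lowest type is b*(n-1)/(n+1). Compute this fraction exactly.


Step 1: By Revenue Equivalence, expected revenue = b*(n-1)/(n+1)
Step 2: Substituting n = 4, b = 14
Step 3: Revenue = 14*(4-1)/(4+1) = 14*3/5
Step 4: Revenue = 42/5

42/5


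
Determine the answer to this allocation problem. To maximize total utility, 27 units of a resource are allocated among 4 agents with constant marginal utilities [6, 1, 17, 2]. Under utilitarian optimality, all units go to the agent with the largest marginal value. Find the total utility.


Step 1: The marginal utilities are [6, 1, 17, 2]
Step 2: The highest marginal utility is 17
Step 3: All 27 units go to that agent
Step 4: Total utility = 17 * 27 = 459

459


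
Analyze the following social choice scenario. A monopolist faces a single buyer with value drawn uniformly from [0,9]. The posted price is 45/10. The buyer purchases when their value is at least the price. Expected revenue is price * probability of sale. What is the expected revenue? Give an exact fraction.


Step 1: Posted price r = 9/2, value support [0,9]
Step 2: P(v >= r) = (9 - 9/2)/9 = 1/2
Step 3: Expected revenue = r * P(v >= r) = 9/2 * 1/2
Step 4: Revenue = 9/4

9/4


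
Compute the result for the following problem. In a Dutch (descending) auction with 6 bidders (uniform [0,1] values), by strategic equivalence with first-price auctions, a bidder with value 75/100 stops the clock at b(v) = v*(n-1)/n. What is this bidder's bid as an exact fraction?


Step 1: Dutch auctions are strategically equivalent to first-price auctions
Step 2: The equilibrium bid is b(v) = v*(n-1)/n
Step 3: b = 3/4 * 5/6
Step 4: b = 5/8

5/8


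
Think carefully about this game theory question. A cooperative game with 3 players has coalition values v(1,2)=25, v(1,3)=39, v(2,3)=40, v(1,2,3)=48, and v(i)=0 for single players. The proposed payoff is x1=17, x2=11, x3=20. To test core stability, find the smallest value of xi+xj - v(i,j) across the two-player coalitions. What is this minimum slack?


Step 1: Slack for coalition (1,2): x1+x2 - v12 = 28 - 25 = 3
Step 2: Slack for coalition (1,3): x1+x3 - v13 = 37 - 39 = -2
Step 3: Slack for coalition (2,3): x2+x3 - v23 = 31 - 40 = -9
Step 4: Minimum slack = min(3, -2, -9) = -9, attained by (2,3); coalition (2,3) can block (slack < 0), so the allocation is not in the core

-9


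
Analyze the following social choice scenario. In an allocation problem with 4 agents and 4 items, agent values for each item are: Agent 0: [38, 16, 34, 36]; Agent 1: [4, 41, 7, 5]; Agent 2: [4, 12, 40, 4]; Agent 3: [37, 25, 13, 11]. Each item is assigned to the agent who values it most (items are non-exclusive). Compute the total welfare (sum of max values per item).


Step 1: For each item, find the maximum value among all agents.
Step 2: Item 0 -> Agent 0 (value 38)
Step 3: Item 1 -> Agent 1 (value 41)
Step 4: Item 2 -> Agent 2 (value 40)
Step 5: Item 3 -> Agent 0 (value 36)
Step 6: Total welfare = 38 + 41 + 40 + 36 = 155

155


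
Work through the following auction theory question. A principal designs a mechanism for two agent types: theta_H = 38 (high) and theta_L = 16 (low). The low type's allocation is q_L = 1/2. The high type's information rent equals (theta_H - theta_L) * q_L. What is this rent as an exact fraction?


Step 1: theta_H - theta_L = 38 - 16 = 22
Step 2: Information rent = (theta_H - theta_L) * q_L
Step 3: = 22 * 1/2
Step 4: = 11

11


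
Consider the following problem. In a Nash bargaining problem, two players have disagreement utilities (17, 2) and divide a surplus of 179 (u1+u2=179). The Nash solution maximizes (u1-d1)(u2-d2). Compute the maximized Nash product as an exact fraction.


Step 1: The Nash solution splits surplus symmetrically above the disagreement point
Step 2: u1 = (total + d1 - d2)/2 = (179 + 17 - 2)/2 = 97
Step 3: u2 = (total - d1 + d2)/2 = (179 - 17 + 2)/2 = 82
Step 4: Nash product = (97 - 17) * (82 - 2)
Step 5: = 80 * 80 = 6400

6400


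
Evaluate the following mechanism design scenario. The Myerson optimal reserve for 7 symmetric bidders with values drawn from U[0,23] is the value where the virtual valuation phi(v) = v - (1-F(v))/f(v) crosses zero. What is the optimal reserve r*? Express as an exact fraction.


Step 1: For U[0,23], F(v) = v/23 and f(v) = 1/23
Step 2: phi(v) = v - (1 - v/23)/(1/23) = v - (23 - v) = 2v - 23
Step 3: Set phi(r*) = 0: 2r* - 23 = 0
Step 4: r* = 23/2 (the number of bidders n = 7 does not enter)

23/2


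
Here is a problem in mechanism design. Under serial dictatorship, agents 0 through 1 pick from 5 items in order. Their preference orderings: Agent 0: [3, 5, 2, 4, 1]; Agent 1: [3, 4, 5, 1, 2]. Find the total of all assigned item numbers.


Step 1: Agent 0 picks item 3
Step 2: Agent 1 picks item 4
Step 3: Sum = 3 + 4 = 7

7


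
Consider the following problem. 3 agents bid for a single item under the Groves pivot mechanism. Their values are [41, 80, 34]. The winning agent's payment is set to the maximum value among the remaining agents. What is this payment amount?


Step 1: The efficient winner is agent 1 with value 80
Step 2: Other agents' values: [41, 34]
Step 3: Pivot payment = max(others) = 41
Step 4: The winner pays 41

41


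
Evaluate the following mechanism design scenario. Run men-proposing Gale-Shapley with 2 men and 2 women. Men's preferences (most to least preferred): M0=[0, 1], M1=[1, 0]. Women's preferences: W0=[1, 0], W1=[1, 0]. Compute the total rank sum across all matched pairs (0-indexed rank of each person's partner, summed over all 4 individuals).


Step 1: Run Gale-Shapley (men propose, women hold best offer):
  M0 proposes to W0; she accepts
  M1 proposes to W1; she accepts
Step 2: Final matching: W0-M0, W1-M1
Step 3: 0-indexed ranks (man's rank of his match, then woman's): 0 + 1 + 0 + 0
Step 4: Total rank sum = 1

1


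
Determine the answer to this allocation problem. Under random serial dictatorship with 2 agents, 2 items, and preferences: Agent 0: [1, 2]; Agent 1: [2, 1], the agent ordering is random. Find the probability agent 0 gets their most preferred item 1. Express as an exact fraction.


Step 1: Agent 0 wants item 1
Step 2: There are 2 possible orderings of agents
Step 3: In 2 orderings, agent 0 gets item 1
Step 4: Probability = 2/2 = 1

1


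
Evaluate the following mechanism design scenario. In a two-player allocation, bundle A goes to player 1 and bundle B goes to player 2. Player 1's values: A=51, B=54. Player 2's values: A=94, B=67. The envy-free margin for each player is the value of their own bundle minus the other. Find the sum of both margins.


Step 1: Player 1's margin = v1(A) - v1(B) = 51 - 54 = -3
Step 2: Player 2's margin = v2(B) - v2(A) = 67 - 94 = -27
Step 3: Total margin = -3 + -27 = -30

-30


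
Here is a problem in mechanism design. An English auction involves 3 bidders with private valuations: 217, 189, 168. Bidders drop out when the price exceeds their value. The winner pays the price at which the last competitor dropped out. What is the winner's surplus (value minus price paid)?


Step 1: Identify the highest value: 217
Step 2: Identify the second-highest value: 189
Step 3: The final price = second-highest value = 189
Step 4: Surplus = 217 - 189 = 28

28


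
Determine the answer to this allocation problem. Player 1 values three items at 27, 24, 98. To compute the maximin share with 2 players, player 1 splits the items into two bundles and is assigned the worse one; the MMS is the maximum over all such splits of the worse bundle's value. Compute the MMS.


Step 1: Item values = 27, 24, 98
Step 2: Enumerate all 2-bundle partitions and take the smaller bundle:
  Partition 1: {27} vs {24,98} -> bundles 27, 122; min = 27
  Partition 2: {24} vs {27,98} -> bundles 24, 125; min = 24
  Partition 3: {98} vs {27,24} -> bundles 98, 51; min = 51
Step 3: MMS = max(27, 24, 51) = 51

51


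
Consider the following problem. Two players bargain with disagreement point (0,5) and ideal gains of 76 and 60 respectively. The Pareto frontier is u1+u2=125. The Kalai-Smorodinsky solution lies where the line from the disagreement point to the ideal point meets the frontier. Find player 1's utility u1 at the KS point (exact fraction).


Step 1: At the KS point, (u1-d1)/r1 = (u2-d2)/r2 = t and u1+u2 = 125
Step 2: u1 = d1 + r1*t and u2 = d2 + r2*t, so (d1 + r1*t) + (d2 + r2*t) = 125
Step 3: t = (125 - 0 - 5)/(76 + 60) = 120/136 = 15/17
Step 4: u1 = d1 + r1*t = 0 + 76 * 15/17 = 1140/17
Step 5: (Check: u2 = d2 + r2*t = 985/17; u1+u2 = 1140/17 + 985/17 = 125, on the frontier.)

1140/17


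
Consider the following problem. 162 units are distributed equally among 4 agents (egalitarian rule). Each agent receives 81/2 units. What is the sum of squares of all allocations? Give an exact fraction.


Step 1: Each agent's share = 162/4 = 81/2
Step 2: Square of each share = (81/2)^2 = 6561/4
Step 3: Sum of squares = 4 * 6561/4 = 6561

6561


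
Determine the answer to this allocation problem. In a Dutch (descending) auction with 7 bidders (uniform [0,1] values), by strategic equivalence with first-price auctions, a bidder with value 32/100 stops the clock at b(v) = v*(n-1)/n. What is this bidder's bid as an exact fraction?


Step 1: Dutch auctions are strategically equivalent to first-price auctions
Step 2: The equilibrium bid is b(v) = v*(n-1)/n
Step 3: b = 8/25 * 6/7
Step 4: b = 48/175

48/175
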